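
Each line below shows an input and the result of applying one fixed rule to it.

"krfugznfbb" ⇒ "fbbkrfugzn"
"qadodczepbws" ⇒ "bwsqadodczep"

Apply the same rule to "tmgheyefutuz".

Looking at the pairs, the operation is to move the last 3 characters to the front (rotate right by 3).
Applying that to "tmgheyefutuz" gives "tuztmgheyefu".

tuztmgheyefu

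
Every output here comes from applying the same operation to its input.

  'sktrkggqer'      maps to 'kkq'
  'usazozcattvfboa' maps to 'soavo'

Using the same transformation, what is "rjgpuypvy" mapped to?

The pattern: keep one character in every 3, starting at position 2 (positions 2nd, 5th, 8th, ...).
"rjgpuypvy" → "juv".

juv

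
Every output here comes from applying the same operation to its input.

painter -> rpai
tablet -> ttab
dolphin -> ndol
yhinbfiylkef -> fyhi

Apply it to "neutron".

nneu

Rule — move the first 3 characters to the end (rotate left by 3), then keep only the last 4 characters.
Starting from "neutron": after the first operation, "tronneu"; after the second, "nneu".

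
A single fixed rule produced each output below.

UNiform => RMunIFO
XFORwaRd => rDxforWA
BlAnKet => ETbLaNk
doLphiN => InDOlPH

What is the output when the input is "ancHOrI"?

RiANCho

The rule is to flip the case of every letter, then move the last 2 characters to the front (rotate right by 2).
On "ancHOrI": the first step gives "ANChoRi", and the second then gives "RiANCho".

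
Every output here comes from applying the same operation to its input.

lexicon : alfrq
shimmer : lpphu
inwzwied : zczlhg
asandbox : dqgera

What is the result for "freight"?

Rule — shift every letter 3 places forward in the alphabet (wrapping around), then delete the first 2 characters.
Applying both steps to "freight": "iuhljkw", then "hljkw".

hljkw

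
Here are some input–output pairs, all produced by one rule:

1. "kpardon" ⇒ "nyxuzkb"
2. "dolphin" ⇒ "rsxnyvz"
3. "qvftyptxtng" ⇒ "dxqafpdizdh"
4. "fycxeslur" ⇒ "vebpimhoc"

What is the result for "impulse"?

In each case the input is transformed by: shift every letter 10 places forward in the alphabet (wrapping around), then move the last 3 characters to the front (rotate right by 3).
Starting from "impulse": after the first operation, "swzevco"; after the second, "vcoswze".
(Check on "fycxeslur": → "pimhocveb" → "vebpimhoc" ✓)

vcoswze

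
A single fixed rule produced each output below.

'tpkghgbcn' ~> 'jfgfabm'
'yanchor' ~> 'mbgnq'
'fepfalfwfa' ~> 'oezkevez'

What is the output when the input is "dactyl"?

bsxk

What's happening: delete the first 2 characters, then shift every letter 1 place backward in the alphabet (wrapping around).
Applying both steps to "dactyl": "ctyl", then "bsxk".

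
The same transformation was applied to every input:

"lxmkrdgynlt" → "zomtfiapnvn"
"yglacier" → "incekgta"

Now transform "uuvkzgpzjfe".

What's happening: move the first character to the end, then shift every letter 2 places forward in the alphabet (wrapping around).
Applying both steps to "uuvkzgpzjfe": "uvkzgpzjfeu", then "wxmbirblhgw".

wxmbirblhgw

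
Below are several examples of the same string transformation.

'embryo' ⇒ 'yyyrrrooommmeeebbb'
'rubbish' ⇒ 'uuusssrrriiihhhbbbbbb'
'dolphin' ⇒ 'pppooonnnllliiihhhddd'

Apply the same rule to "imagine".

The pattern: repeat every character 3 times, then sort the characters into reverse alphabetical order.
On "imagine": the first step gives "iiimmmaaagggiiinnneee", and the second then gives "nnnmmmiiiiiigggeeeaaa".

nnnmmmiiiiiigggeeeaaa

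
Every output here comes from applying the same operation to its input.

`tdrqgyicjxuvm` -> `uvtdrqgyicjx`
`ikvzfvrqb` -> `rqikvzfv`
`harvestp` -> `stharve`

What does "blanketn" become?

etblank

In each case the input is transformed by: delete the last character, then move the last 2 characters to the front (rotate right by 2).
So "blanketn" becomes "etblank".
(Check on "tdrqgyicjxuvm": → "tdrqgyicjxuv" → "uvtdrqgyicjx" ✓)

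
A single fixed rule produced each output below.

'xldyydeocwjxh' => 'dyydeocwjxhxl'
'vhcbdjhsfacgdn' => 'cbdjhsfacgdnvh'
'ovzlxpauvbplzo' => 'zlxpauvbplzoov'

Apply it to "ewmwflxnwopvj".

The pattern: move the first 2 characters to the end (rotate left by 2).
"ewmwflxnwopvj" → "mwflxnwopvjew".

mwflxnwopvjew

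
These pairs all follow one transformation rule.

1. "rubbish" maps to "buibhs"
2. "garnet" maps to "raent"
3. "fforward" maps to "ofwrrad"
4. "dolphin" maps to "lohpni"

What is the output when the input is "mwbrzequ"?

The transformation: delete the first character, then swap each adjacent pair of characters (1↔2, 3↔4, ...).
"mwbrzequ" → "bwzrqeu".

bwzrqeu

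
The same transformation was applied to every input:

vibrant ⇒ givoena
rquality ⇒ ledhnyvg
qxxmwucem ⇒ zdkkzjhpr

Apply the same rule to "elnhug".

tryauh

In each case the input is transformed by: move the last character to the front, then shift every letter 13 places forward in the alphabet (wrapping around) — i.e. ROT13.
On "elnhug": the first step gives "gelnhu", and the second then gives "tryauh".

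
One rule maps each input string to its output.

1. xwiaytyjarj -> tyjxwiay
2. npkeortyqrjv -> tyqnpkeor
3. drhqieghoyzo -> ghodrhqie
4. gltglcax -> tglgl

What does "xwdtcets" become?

dtcxw

What's happening: delete the last 3 characters, then move the last 3 characters to the front (rotate right by 3).
"xwdtcets" → "xwdtc" → "dtcxw".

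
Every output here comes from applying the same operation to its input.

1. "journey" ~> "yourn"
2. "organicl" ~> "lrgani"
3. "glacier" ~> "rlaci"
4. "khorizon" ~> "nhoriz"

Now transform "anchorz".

Rule — swap the first and last characters, then delete the last 2 characters.
Applying that to "anchorz" gives "zncho".

zncho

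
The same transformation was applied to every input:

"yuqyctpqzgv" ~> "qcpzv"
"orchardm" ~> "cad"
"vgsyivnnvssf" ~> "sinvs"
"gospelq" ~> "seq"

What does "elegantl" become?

eat

The pattern: delete the first 2 characters, then keep every other character starting from the first (positions 1st, 3rd, 5th, ...).
For "elegantl", step one produces "egantl"; step two turns that into "eat".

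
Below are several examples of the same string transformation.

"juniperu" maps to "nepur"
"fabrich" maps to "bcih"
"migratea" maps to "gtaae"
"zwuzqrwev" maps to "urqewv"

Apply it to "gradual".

aaul

Looking at the pairs, the operation is to swap each adjacent pair of characters (1↔2, 3↔4, ...), then delete the first 3 characters.
Applying both steps to "gradual": "rgdaaul", then "aaul".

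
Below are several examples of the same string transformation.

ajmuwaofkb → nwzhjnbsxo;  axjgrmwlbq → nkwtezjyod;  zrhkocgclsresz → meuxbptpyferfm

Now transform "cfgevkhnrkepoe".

pstrixuaexrcbr

The rule is to shift every letter 13 places forward in the alphabet (wrapping around) — i.e. ROT13.
On "cfgevkhnrkepoe" that produces "pstrixuaexrcbr".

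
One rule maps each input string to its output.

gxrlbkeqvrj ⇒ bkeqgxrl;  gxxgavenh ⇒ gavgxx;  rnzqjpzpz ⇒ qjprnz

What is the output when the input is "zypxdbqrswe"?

dbqrzypx

The pattern: delete the last 3 characters, then swap the front and back halves of the string.
Working it through for "zypxdbqrswe": intermediate "zypxdbqr", final "dbqrzypx".
(Check on "rnzqjpzpz": → "rnzqjp" → "qjprnz" ✓)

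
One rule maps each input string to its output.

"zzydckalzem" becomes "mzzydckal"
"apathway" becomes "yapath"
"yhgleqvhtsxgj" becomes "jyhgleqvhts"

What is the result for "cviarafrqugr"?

rcviarafrq

What's happening: move the last 3 characters to the front (rotate right by 3), then delete the first 2 characters.
Working it through for "cviarafrqugr": intermediate "ugrcviarafrq", final "rcviarafrq".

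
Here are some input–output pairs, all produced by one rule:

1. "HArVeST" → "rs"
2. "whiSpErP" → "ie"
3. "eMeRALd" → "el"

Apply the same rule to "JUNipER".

Each output is the input with this applied: keep one character in every 3, starting at position 3 (positions 3rd, 6th, 9th, ...), then convert every letter to lowercase.
Working it through for "JUNipER": intermediate "NE", final "ne".

ne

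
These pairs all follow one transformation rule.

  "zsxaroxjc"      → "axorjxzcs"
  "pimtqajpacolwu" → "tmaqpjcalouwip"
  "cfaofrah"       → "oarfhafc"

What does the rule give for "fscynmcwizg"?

The pattern: move the first 2 characters to the end (rotate left by 2), then swap each adjacent pair of characters (1↔2, 3↔4, ...).
Working it through for "fscynmcwizg": intermediate "cynmcwizgfs", final "ycmnwczifgs".
(Check on "pimtqajpacolwu": → "mtqajpacolwupi" → "tmaqpjcalouwip" ✓)

ycmnwczifgs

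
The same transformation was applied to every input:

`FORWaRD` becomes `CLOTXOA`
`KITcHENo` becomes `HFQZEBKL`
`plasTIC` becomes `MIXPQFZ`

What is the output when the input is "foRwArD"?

CLOTXOA

The transformation: shift every letter 3 places backward in the alphabet (wrapping around), then convert every letter to uppercase.
Working it through for "foRwArD": intermediate "clOtXoA", final "CLOTXOA".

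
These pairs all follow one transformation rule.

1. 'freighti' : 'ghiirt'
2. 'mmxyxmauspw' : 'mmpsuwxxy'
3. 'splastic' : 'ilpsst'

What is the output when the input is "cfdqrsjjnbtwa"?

What's happening: sort the characters into alphabetical order, then delete the first 2 characters.
On "cfdqrsjjnbtwa": the first step gives "abcdfjjnqrstw", and the second then gives "cdfjjnqrstw".

cdfjjnqrstw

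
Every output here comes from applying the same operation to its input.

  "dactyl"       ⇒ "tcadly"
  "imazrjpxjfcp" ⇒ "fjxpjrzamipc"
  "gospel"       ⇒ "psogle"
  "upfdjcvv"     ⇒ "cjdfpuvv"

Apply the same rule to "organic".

nagroci

What's happening: reverse the string, then move the first 2 characters to the end (rotate left by 2).
Applying both steps to "organic": "cinagro", then "nagroci".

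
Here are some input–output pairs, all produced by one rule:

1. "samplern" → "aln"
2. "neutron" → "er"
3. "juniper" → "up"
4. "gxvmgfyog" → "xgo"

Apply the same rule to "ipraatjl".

In each case the input is transformed by: keep one character in every 3, starting at position 2 (positions 2nd, 5th, 8th, ...).
So "ipraatjl" becomes "pal".

pal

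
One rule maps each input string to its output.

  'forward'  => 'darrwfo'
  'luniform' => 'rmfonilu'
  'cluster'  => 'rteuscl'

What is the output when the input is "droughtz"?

What's happening: swap each adjacent pair of characters (1↔2, 3↔4, ...), then reverse the string.
Applying both steps to "droughtz": "rduohgzt", then "tzghoudr".

tzghoudr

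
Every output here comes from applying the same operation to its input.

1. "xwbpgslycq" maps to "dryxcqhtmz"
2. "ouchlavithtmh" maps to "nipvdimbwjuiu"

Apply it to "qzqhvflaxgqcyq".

The rule is to move the last 2 characters to the front (rotate right by 2), then shift every letter 1 place forward in the alphabet (wrapping around).
Applying both steps to "qzqhvflaxgqcyq": "yqqzqhvflaxgqc", then "zrrariwgmbyhrd".
(Check on "xwbpgslycq": → "cqxwbpgsly" → "dryxcqhtmz" ✓)

zrrariwgmbyhrd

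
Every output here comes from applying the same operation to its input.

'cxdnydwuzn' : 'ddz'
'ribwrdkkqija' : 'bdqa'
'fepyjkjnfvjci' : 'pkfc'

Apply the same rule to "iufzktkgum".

What's happening: keep one character in every 3, starting at position 3 (positions 3rd, 6th, 9th, ...).
"iufzktkgum" → "ftu".

ftu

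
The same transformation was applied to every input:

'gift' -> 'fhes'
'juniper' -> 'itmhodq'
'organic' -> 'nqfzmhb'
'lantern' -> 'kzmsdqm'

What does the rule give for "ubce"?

tabd

In each case the input is transformed by: shift every letter 1 place backward in the alphabet (wrapping around).
So "ubce" becomes "tabd".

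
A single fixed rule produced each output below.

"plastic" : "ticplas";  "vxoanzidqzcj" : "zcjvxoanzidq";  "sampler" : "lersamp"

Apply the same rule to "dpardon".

Each output is the input with this applied: move the last 3 characters to the front (rotate right by 3).
Applying that to "dpardon" gives "dondpar".

dondpar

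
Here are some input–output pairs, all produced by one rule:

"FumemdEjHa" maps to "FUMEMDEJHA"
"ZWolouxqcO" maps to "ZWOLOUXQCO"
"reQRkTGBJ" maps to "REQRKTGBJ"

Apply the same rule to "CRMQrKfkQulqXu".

What's happening: convert every letter to uppercase.
"CRMQrKfkQulqXu" → "CRMQRKFKQULQXU".

CRMQRKFKQULQXU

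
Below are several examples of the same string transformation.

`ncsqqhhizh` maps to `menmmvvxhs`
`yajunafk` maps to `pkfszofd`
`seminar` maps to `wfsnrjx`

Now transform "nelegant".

The rule is to shift every letter 5 places forward in the alphabet (wrapping around), then reverse the string.
For "nelegant", step one produces "sjqjlfsy"; step two turns that into "ysfljqjs".

ysfljqjs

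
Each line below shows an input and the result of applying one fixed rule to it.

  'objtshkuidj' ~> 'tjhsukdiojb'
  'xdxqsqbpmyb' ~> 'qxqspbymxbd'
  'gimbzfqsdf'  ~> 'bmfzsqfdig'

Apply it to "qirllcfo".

lrclofiq

The rule is to move the first 2 characters to the end (rotate left by 2), then swap each adjacent pair of characters (1↔2, 3↔4, ...).
"qirllcfo" → "lrclofiq".
(Check on "xdxqsqbpmyb": → "xqsqbpmybxd" → "qxqspbymxbd" ✓)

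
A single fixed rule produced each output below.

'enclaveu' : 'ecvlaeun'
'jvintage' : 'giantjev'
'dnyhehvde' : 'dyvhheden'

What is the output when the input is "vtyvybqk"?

qybvyvkt

Looking at the pairs, the operation is to take characters alternately from the front and the back (1st, last, 2nd, 2nd-last, ...), then move the first 3 characters to the end (rotate left by 3).
On "vtyvybqk": the first step gives "vktqybvy", and the second then gives "qybvyvkt".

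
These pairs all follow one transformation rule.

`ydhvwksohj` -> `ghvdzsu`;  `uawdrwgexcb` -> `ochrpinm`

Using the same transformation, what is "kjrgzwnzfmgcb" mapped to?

In each case the input is transformed by: delete the first 3 characters, then shift every letter 11 places forward in the alphabet (wrapping around).
"kjrgzwnzfmgcb" → "rkhykqxrnm".

rkhykqxrnm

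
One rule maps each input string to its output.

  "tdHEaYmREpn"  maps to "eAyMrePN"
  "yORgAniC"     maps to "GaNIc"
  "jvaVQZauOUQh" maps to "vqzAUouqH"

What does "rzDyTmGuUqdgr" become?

YtMgUuQDGR

Rule — flip the case of every letter, then delete the first 3 characters.
Starting from "rzDyTmGuUqdgr": after the first operation, "RZdYtMgUuQDGR"; after the second, "YtMgUuQDGR".
(Check on "jvaVQZauOUQh": → "JVAvqzAUouqH" → "vqzAUouqH" ✓)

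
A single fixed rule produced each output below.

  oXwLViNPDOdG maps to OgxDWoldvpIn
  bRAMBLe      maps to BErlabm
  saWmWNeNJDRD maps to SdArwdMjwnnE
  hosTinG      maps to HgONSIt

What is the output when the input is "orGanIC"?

OcRigNA

Rule — take characters alternately from the front and the back (1st, last, 2nd, 2nd-last, ...), then flip the case of every letter.
For "orGanIC", step one produces "oCrIGna"; step two turns that into "OcRigNA".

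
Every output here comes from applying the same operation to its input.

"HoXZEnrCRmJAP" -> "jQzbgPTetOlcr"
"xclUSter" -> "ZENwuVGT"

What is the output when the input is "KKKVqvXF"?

The pattern: shift every letter 2 places forward in the alphabet (wrapping around), then flip the case of every letter.
On "KKKVqvXF": the first step gives "MMMXsxZH", and the second then gives "mmmxSXzh".

mmmxSXzh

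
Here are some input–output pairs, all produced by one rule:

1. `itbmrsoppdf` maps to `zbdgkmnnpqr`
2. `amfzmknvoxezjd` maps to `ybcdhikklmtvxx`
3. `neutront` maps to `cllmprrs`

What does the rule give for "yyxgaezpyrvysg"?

yceenpqtvwwwwx

The transformation: sort the characters into alphabetical order, then shift every letter 2 places backward in the alphabet (wrapping around).
On "yyxgaezpyrvysg": the first step gives "aeggprsvxyyyyz", and the second then gives "yceenpqtvwwwwx".
(Check on "amfzmknvoxezjd": → "adefjkmmnovxzz" → "ybcdhikklmtvxx" ✓)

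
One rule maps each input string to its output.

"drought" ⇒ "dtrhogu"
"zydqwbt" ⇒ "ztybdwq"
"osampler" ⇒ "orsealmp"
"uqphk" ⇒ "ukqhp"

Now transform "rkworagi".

In each case the input is transformed by: take characters alternately from the front and the back (1st, last, 2nd, 2nd-last, ...).
So "rkworagi" becomes "rikgwaor".

rikgwaor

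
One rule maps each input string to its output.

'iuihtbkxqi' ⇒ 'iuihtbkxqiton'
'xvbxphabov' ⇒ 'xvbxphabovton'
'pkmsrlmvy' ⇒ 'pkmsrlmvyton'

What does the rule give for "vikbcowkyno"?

vikbcowkynoton

In each case the input is transformed by: append "ton".
So "vikbcowkyno" becomes "vikbcowkynoton".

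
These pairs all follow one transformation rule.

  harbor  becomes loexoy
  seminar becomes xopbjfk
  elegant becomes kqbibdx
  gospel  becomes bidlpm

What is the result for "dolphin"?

What's happening: move the last 2 characters to the front (rotate right by 2), then shift every letter 3 places backward in the alphabet (wrapping around).
Starting from "dolphin": after the first operation, "indolph"; after the second, "fkalime".

fkalime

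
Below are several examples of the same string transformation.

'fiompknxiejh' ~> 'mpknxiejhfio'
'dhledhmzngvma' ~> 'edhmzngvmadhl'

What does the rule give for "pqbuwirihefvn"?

uwirihefvnpqb

What's happening: move the first 3 characters to the end (rotate left by 3).
On "pqbuwirihefvn" that produces "uwirihefvnpqb".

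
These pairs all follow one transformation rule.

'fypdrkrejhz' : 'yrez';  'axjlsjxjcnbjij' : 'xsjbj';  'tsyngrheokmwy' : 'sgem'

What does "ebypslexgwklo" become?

The transformation: keep one character in every 3, starting at position 2 (positions 2nd, 5th, 8th, ...).
Applying that to "ebypslexgwklo" gives "bsxk".

bsxk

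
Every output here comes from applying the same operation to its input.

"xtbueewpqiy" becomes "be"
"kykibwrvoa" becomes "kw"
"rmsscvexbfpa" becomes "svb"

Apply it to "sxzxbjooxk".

The rule is to delete the last 3 characters, then keep one character in every 3, starting at position 3 (positions 3rd, 6th, 9th, ...).
For "sxzxbjooxk" the result is "zj".

zj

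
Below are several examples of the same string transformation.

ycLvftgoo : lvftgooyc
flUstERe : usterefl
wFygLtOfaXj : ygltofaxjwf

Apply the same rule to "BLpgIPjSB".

pgipjsbbl

The pattern: move the first 2 characters to the end (rotate left by 2), then convert every letter to lowercase.
For "BLpgIPjSB", step one produces "pgIPjSBBL"; step two turns that into "pgipjsbbl".
(Check on "flUstERe": → "UstERefl" → "usterefl" ✓)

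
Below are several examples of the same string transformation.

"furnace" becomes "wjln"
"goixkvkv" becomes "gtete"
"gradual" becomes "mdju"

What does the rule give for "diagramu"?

Looking at the pairs, the operation is to shift every letter 9 places forward in the alphabet (wrapping around), then delete the first 3 characters.
Applying both steps to "diagramu": "mrjpajvd", then "pajvd".
(Check on "furnace": → "odawjln" → "wjln" ✓)

pajvd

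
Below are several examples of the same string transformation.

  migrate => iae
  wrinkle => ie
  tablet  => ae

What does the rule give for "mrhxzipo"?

Rule — keep only the vowels.
On "mrhxzipo" that produces "io".

io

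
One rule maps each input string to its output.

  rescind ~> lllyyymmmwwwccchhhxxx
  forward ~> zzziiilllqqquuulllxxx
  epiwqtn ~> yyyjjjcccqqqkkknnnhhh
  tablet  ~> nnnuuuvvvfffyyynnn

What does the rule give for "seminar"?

mmmyyygggccchhhuuulll

The rule is to repeat every character 3 times, then shift every letter 6 places backward in the alphabet (wrapping around).
Working it through for "seminar": intermediate "ssseeemmmiiinnnaaarrr", final "mmmyyygggccchhhuuulll".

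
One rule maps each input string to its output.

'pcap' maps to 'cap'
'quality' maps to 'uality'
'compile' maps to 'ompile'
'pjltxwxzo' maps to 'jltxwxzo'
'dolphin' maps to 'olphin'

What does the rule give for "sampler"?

ampler

The transformation: delete the first character.
Applying that to "sampler" gives "ampler".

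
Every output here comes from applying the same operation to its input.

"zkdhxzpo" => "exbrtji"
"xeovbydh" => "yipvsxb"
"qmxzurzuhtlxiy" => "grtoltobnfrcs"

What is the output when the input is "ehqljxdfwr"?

What's happening: delete the first character, then shift every letter 6 places backward in the alphabet (wrapping around).
On "ehqljxdfwr": the first step gives "hqljxdfwr", and the second then gives "bkfdrxzql".

bkfdrxzql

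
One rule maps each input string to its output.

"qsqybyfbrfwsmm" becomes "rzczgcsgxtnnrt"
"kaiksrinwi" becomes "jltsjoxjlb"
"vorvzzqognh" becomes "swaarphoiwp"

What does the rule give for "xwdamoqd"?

ebnpreyx

Each output is the input with this applied: move the first 2 characters to the end (rotate left by 2), then shift every letter 1 place forward in the alphabet (wrapping around).
On "xwdamoqd": the first step gives "damoqdxw", and the second then gives "ebnpreyx".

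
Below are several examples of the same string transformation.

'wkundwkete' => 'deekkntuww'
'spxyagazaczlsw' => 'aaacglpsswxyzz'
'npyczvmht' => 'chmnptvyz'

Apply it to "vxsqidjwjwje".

deijjjqsvwwx

Looking at the pairs, the operation is to sort the characters into alphabetical order.
For "vxsqidjwjwje" the result is "deijjjqsvwwx".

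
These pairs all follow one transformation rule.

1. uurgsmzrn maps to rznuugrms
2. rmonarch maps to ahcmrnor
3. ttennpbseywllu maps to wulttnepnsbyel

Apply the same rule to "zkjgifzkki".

zikkzgjfik

The transformation: swap each adjacent pair of characters (1↔2, 3↔4, ...), then move the last 3 characters to the front (rotate right by 3).
Starting from "zkjgifzkki": after the first operation, "kzgjfikzik"; after the second, "zikkzgjfik".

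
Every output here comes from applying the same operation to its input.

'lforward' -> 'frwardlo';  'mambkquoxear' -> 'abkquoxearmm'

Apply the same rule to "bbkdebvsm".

In each case the input is transformed by: move the first 2 characters to the end (rotate left by 2), then swap the first and last characters.
For "bbkdebvsm", step one produces "kdebvsmbb"; step two turns that into "bdebvsmbk".
(Check on "lforward": → "orwardlf" → "frwardlo" ✓)

bdebvsmbk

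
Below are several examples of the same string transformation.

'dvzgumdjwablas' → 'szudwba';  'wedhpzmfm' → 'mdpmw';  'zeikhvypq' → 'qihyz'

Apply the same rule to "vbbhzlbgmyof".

Looking at the pairs, the operation is to swap the first and last characters, then keep every other character starting from the first (positions 1st, 3rd, 5th, ...).
For "vbbhzlbgmyof", step one produces "fbbhzlbgmyov"; step two turns that into "fbzbmo".

fbzbmo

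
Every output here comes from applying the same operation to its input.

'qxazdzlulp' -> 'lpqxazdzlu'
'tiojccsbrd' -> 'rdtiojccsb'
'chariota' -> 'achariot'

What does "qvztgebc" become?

cqvztgeb

The transformation: move the first 3 characters to the end (rotate left by 3), then swap the front and back halves of the string.
"qvztgebc" → "tgebcqvz" → "cqvztgeb".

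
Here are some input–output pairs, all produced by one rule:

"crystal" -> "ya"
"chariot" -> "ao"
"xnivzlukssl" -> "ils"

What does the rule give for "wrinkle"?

il

Looking at the pairs, the operation is to keep one character in every 3, starting at position 3 (positions 3rd, 6th, 9th, ...).
Applying that to "wrinkle" gives "il".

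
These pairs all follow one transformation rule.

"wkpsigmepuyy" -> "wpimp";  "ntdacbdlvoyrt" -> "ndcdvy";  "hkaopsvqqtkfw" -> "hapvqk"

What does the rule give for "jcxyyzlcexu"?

jxyle

The pattern: delete the last 2 characters, then keep every other character starting from the first (positions 1st, 3rd, 5th, ...).
For "jcxyyzlcexu", step one produces "jcxyyzlce"; step two turns that into "jxyle".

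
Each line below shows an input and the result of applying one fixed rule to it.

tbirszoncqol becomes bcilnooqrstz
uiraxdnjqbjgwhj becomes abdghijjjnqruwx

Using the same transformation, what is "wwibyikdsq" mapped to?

The transformation: sort the characters into alphabetical order.
Applying that to "wwibyikdsq" gives "bdiikqswwy".

bdiikqswwy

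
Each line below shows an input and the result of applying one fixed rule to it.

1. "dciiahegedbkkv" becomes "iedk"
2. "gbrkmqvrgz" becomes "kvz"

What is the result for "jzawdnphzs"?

Each output is the input with this applied: move the first character to the end, then keep one character in every 3, starting at position 3 (positions 3rd, 6th, 9th, ...).
Starting from "jzawdnphzs": after the first operation, "zawdnphzsj"; after the second, "wps".
(Check on "gbrkmqvrgz": → "brkmqvrgzg" → "kvz" ✓)

wps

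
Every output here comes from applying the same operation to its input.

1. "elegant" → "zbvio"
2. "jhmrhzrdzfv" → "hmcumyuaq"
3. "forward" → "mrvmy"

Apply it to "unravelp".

The rule is to delete the first 2 characters, then shift every letter 5 places backward in the alphabet (wrapping around).
On "unravelp": the first step gives "ravelp", and the second then gives "mvqzgk".

mvqzgk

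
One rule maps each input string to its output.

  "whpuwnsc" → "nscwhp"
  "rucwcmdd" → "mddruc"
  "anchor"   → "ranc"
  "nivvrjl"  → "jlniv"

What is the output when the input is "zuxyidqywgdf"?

dqywgdfzux

In each case the input is transformed by: move the first 3 characters to the end (rotate left by 3), then delete the first 2 characters.
On "zuxyidqywgdf": the first step gives "yidqywgdfzux", and the second then gives "dqywgdfzux".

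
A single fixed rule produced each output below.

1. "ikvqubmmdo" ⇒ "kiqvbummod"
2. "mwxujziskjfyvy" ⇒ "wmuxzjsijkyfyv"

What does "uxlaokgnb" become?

xualkongb

The transformation: swap each adjacent pair of characters (1↔2, 3↔4, ...).
So "uxlaokgnb" becomes "xualkongb".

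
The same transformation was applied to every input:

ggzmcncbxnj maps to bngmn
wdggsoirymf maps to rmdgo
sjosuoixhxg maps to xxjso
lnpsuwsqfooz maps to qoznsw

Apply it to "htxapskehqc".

eqtas

Looking at the pairs, the operation is to keep every other character starting from the second (positions 2nd, 4th, 6th, ...), then move the first 3 characters to the end (rotate left by 3).
So "htxapskehqc" becomes "eqtas".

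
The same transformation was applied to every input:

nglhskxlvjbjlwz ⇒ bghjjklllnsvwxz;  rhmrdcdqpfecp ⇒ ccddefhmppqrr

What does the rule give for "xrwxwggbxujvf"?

Each output is the input with this applied: sort the characters into alphabetical order.
"xrwxwggbxujvf" → "bfggjruvwwxxx".

bfggjruvwwxxx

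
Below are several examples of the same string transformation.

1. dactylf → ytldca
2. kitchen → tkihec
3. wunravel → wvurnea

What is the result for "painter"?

tpniea

Rule — delete the last character, then sort the characters into reverse alphabetical order.
Applying both steps to "painter": "painte", then "tpniea".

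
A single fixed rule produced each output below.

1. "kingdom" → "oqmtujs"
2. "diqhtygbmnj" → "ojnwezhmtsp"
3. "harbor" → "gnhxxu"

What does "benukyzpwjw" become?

khateqvfpcc

Looking at the pairs, the operation is to shift every letter 6 places forward in the alphabet (wrapping around), then swap each adjacent pair of characters (1↔2, 3↔4, ...).
"benukyzpwjw" → "hktaqefvcpc" → "khateqvfpcc".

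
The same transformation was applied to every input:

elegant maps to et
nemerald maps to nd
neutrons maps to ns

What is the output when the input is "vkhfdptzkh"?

Looking at the pairs, the operation is to take characters alternately from the front and the back (1st, last, 2nd, 2nd-last, ...), then keep only the first 2 characters.
Applying that to "vkhfdptzkh" gives "vh".

vh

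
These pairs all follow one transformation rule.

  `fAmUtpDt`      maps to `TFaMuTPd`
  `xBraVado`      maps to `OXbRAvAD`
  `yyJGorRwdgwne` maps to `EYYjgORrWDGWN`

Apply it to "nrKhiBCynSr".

The pattern: flip the case of every letter, then move the last character to the front.
Starting from "nrKhiBCynSr": after the first operation, "NRkHIbcYNsR"; after the second, "RNRkHIbcYNs".

RNRkHIbcYNs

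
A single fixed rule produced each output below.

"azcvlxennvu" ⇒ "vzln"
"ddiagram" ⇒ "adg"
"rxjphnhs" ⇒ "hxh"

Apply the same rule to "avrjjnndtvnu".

Rule — move the last 2 characters to the front (rotate right by 2), then keep one character in every 3, starting at position 1 (positions 1st, 4th, 7th, ...).
On "avrjjnndtvnu": the first step gives "nuavrjjnndtv", and the second then gives "nvjd".
(Check on "rxjphnhs": → "hsrxjphn" → "hxh" ✓)

nvjd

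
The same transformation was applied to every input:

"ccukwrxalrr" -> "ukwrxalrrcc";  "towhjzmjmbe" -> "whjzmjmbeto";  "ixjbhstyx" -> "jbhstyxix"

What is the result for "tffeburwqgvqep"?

What's happening: move the first 2 characters to the end (rotate left by 2).
For "tffeburwqgvqep" the result is "feburwqgvqeptf".

feburwqgvqeptf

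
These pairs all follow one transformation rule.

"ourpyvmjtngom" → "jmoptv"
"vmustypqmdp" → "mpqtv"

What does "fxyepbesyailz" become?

beipxy

What's happening: sort the characters into alphabetical order, then keep every other character starting from the second (positions 2nd, 4th, 6th, ...).
For "fxyepbesyailz" the result is "beipxy".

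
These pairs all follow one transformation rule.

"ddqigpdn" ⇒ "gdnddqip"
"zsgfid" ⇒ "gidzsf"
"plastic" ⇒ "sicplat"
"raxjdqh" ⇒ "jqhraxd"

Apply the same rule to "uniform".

The transformation: move the last 3 characters to the front (rotate right by 3), then swap the first and last characters.
For "uniform" the result is "frmunio".

frmunio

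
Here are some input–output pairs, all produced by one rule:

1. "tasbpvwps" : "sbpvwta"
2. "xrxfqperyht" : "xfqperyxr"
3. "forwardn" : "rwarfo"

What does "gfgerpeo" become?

gerpgf

Looking at the pairs, the operation is to delete the last 2 characters, then move the first 2 characters to the end (rotate left by 2).
Applying both steps to "gfgerpeo": "gfgerp", then "gerpgf".
(Check on "forwardn": → "forwar" → "rwarfo" ✓)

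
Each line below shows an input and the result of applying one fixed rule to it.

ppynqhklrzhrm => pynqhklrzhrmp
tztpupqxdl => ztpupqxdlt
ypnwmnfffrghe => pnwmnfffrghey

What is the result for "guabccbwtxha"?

uabccbwtxhag

Rule — move the first character to the end.
Applying that to "guabccbwtxha" gives "uabccbwtxhag".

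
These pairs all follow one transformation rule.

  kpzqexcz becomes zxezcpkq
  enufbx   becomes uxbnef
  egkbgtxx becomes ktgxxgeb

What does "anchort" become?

crotnah

The rule is to swap each adjacent pair of characters (1↔2, 3↔4, ...), then move the first 3 characters to the end (rotate left by 3).
"anchort" → "nahcrot" → "crotnah".
(Check on "enufbx": → "nefuxb" → "uxbnef" ✓)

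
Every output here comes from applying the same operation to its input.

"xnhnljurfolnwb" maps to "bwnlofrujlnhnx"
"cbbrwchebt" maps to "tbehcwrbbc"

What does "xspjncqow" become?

woqcnjpsx

Rule — reverse the string.
Doing the same to "xspjncqow": "woqcnjpsx".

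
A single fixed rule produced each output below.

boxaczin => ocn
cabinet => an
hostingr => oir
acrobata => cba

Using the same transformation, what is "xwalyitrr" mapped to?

wyr

The transformation: keep one character in every 3, starting at position 2 (positions 2nd, 5th, 8th, ...).
On "xwalyitrr" that produces "wyr".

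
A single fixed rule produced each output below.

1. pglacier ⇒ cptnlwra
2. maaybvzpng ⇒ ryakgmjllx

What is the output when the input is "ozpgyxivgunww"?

hhyfrgtijrakz

The transformation: shift every letter 11 places forward in the alphabet (wrapping around), then reverse the string.
For "ozpgyxivgunww", step one produces "zkarjitgrfyhh"; step two turns that into "hhyfrgtijrakz".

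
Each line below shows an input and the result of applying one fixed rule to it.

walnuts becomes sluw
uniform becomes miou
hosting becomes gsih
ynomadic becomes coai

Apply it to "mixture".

exum

The rule is to swap the first and last characters, then keep every other character starting from the first (positions 1st, 3rd, 5th, ...).
Starting from "mixture": after the first operation, "eixturm"; after the second, "exum".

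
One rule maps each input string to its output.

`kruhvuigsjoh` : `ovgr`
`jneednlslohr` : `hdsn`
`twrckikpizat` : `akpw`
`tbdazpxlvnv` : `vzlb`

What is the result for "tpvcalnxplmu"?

maxp

In each case the input is transformed by: keep one character in every 3, starting at position 2 (positions 2nd, 5th, 8th, ...), then swap the first and last characters.
Starting from "tpvcalnxplmu": after the first operation, "paxm"; after the second, "maxp".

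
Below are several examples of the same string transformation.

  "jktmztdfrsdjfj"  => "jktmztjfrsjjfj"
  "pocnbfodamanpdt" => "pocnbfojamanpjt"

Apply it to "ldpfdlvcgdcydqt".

ljpfjlvcgjcyjqt

The rule is to replace every "d" with "j".
So "ldpfdlvcgdcydqt" becomes "ljpfjlvcgjcyjqt".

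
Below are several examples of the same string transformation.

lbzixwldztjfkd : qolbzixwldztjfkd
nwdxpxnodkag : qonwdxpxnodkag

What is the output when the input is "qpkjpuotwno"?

qoqpkjpuotwno

What's happening: prepend "qo".
On "qpkjpuotwno" that produces "qoqpkjpuotwno".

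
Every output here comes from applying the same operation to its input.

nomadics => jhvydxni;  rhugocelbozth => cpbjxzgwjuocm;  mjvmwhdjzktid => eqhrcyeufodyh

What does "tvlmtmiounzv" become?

qghohdjpiuqo

In each case the input is transformed by: shift every letter 5 places backward in the alphabet (wrapping around), then move the first character to the end.
"tvlmtmiounzv" → "oqghohdjpiuq" → "qghohdjpiuqo".
(Check on "nomadics": → "ijhvydxn" → "jhvydxni" ✓)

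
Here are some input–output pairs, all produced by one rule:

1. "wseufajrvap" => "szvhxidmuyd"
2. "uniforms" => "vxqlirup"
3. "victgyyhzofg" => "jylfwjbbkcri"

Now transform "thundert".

The rule is to shift every letter 3 places forward in the alphabet (wrapping around), then move the last character to the front.
"thundert" → "wwkxqghu".

wwkxqghu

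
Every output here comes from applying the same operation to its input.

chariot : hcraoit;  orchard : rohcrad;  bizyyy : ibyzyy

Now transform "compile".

ocpmlie

Looking at the pairs, the operation is to swap each adjacent pair of characters (1↔2, 3↔4, ...).
"compile" → "ocpmlie".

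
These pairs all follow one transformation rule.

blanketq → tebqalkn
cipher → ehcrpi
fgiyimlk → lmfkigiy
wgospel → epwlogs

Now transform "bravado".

The transformation: move the last 3 characters to the front (rotate right by 3), then swap each adjacent pair of characters (1↔2, 3↔4, ...).
On "bravado": the first step gives "adobrav", and the second then gives "daboarv".
(Check on "cipher": → "hercip" → "ehcrpi" ✓)

daboarv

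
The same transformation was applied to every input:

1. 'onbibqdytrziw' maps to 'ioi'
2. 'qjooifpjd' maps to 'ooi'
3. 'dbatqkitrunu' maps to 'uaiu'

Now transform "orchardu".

uoa

Looking at the pairs, the operation is to move the last 2 characters to the front (rotate right by 2), then keep only the vowels.
Applying both steps to "orchardu": "duorchar", then "uoa".
(Check on "qjooifpjd": → "jdqjooifp" → "ooi" ✓)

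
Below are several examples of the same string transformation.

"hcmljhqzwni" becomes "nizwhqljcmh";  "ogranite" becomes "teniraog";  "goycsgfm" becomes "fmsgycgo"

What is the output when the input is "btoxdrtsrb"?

rbtsdroxbt

Rule — reverse the string, then swap each adjacent pair of characters (1↔2, 3↔4, ...).
Starting from "btoxdrtsrb": after the first operation, "brstrdxotb"; after the second, "rbtsdroxbt".
(Check on "goycsgfm": → "mfgscyog" → "fmsgycgo" ✓)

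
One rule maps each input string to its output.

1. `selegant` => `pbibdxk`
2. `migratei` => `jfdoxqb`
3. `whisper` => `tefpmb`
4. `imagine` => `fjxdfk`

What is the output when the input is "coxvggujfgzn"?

In each case the input is transformed by: delete the last character, then shift every letter 3 places backward in the alphabet (wrapping around).
Applying both steps to "coxvggujfgzn": "coxvggujfgz", then "zlusddrgcdw".

zlusddrgcdw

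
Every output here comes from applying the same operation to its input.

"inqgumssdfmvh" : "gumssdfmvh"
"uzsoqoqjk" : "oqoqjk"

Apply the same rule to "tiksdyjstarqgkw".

sdyjstarqgkw

The pattern: delete the first 3 characters.
"tiksdyjstarqgkw" → "sdyjstarqgkw".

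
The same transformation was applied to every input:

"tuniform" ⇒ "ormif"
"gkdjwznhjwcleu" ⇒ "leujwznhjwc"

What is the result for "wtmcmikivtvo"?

Each output is the input with this applied: delete the first 3 characters, then move the last 3 characters to the front (rotate right by 3).
"wtmcmikivtvo" → "tvocmikiv".

tvocmikiv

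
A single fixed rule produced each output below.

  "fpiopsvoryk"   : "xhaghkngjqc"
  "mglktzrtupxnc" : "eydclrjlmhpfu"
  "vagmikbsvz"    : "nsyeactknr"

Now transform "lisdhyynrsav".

dakvzqqfjksn

In each case the input is transformed by: shift every letter 8 places backward in the alphabet (wrapping around).
For "lisdhyynrsav" the result is "dakvzqqfjksn".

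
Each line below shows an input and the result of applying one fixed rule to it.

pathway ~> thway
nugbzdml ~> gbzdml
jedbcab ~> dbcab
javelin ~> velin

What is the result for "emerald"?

Rule — delete the first 2 characters.
For "emerald" the result is "erald".

erald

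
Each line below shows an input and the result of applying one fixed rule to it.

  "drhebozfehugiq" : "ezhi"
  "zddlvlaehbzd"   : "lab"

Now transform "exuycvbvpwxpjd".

Looking at the pairs, the operation is to keep one character in every 3, starting at position 1 (positions 1st, 4th, 7th, ...), then delete the first character.
For "exuycvbvpwxpjd" the result is "ybwj".
(Check on "drhebozfehugiq": → "dezhi" → "ezhi" ✓)

ybwj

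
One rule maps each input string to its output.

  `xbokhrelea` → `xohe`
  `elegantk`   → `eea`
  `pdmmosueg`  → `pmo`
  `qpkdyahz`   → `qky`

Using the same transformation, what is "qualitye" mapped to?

Looking at the pairs, the operation is to delete the last 3 characters, then keep every other character starting from the first (positions 1st, 3rd, 5th, ...).
For "qualitye", step one produces "quali"; step two turns that into "qai".
(Check on "pdmmosueg": → "pdmmos" → "pmo" ✓)

qai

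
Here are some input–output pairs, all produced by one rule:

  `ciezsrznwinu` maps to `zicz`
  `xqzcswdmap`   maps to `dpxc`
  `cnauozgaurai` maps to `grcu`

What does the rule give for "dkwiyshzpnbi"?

hndi

The pattern: keep one character in every 3, starting at position 1 (positions 1st, 4th, 7th, ...), then swap the front and back halves of the string.
Working it through for "dkwiyshzpnbi": intermediate "dihn", final "hndi".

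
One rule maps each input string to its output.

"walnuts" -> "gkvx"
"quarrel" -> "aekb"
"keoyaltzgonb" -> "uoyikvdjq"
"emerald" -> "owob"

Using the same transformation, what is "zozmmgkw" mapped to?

jyjww

The rule is to shift every letter 10 places forward in the alphabet (wrapping around), then delete the last 3 characters.
Working it through for "zozmmgkw": intermediate "jyjwwqug", final "jyjww".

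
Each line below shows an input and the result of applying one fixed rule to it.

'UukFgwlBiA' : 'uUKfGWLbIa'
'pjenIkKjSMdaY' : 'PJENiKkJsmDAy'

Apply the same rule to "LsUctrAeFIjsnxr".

lSuCTRaEfiJSNXR

What's happening: flip the case of every letter.
So "LsUctrAeFIjsnxr" becomes "lSuCTRaEfiJSNXR".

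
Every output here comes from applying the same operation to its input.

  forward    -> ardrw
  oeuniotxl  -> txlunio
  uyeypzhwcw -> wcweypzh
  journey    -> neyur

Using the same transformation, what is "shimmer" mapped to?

merim

In each case the input is transformed by: delete the first 2 characters, then move the last 3 characters to the front (rotate right by 3).
Working it through for "shimmer": intermediate "immer", final "merim".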